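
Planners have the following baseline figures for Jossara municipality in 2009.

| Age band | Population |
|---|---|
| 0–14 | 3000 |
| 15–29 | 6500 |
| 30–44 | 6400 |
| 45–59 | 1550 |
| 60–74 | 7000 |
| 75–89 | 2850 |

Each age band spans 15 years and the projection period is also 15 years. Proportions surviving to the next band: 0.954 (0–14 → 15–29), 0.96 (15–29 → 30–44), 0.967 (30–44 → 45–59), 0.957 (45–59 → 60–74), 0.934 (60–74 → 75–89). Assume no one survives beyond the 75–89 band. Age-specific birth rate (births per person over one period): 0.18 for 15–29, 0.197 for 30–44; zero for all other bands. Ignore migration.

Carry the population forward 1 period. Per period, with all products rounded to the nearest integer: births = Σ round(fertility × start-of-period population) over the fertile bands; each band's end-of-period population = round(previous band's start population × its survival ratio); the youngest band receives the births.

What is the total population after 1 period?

25743

[period 1]
Births: 6500 * 0.18 = 1170  |  6400 * 0.197 = 1261 → 2431
15–29: 3000 * 0.954 = 2862
30–44: 6500 * 0.96 = 6240
45–59: 6400 * 0.967 = 6189
60–74: 1550 * 0.957 = 1483
75–89: 7000 * 0.934 = 6538
→ [2431, 2862, 6240, 6189, 1483, 6538]
Total after period 1: 2431 + 2862 + 6240 + 6189 + 1483 + 6538 = 25743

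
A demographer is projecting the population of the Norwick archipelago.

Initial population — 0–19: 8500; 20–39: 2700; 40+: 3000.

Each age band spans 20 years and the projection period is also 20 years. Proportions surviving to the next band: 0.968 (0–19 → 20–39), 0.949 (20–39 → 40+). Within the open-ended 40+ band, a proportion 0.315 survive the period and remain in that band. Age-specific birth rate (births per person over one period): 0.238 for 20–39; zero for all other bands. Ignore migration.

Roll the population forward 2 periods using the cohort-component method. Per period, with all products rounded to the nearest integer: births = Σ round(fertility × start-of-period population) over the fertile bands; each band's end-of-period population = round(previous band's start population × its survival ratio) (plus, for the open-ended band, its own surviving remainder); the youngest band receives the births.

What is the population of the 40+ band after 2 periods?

Numbering the groups 1..3 from youngest to oldest:
— Period 1 —
Births: 2700 × 0.238 = 643
Group 2: 8500 × 0.968 = 8228
Group 3: 2700 × 0.949 + 3000 × 0.315 = 2562 + 945 = 3507
End of period: [643, 8228, 3507]
— Period 2 —
Births: 8228 × 0.238 = 1958
Group 2: 643 × 0.968 = 622
Group 3: 8228 × 0.949 + 3507 × 0.315 = 7808 + 1105 = 8913
End of period: [1958, 622, 8913]

8913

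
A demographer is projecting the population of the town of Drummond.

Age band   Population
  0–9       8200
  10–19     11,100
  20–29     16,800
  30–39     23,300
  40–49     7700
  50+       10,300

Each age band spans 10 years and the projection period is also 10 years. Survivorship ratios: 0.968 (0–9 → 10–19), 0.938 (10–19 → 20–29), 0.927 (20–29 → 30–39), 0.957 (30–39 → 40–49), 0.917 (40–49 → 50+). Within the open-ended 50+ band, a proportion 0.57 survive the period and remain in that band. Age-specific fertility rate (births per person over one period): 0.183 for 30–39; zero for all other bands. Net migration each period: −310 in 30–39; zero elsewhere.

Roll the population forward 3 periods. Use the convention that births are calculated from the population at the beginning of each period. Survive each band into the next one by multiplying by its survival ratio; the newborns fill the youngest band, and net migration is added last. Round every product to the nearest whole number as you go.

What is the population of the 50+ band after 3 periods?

29252

(Groups numbered youngest = 1 to oldest = 6.)
Period 1.
Births: 23300 × 0.183 = 4264
Group 2: 8200 × 0.968 = 7938
Group 3: 11100 × 0.938 = 10412
Group 4: 16800 × 0.927 = 15574
Group 5: 23300 × 0.957 = 22298
Group 6: 7700 × 0.917 + 10300 × 0.57 = 7061 + 5871 = 12932
Net migration: Group 4 − 310 → 15264
Giving 4264 / 7938 / 10412 / 15264 / 22298 / 12932.
Period 2.
Births: 15264 × 0.183 = 2793
Group 2: 4264 × 0.968 = 4128
Group 3: 7938 × 0.938 = 7446
Group 4: 10412 × 0.927 = 9652
Group 5: 15264 × 0.957 = 14608
Group 6: 22298 × 0.917 + 12932 × 0.57 = 20447 + 7371 = 27818
Net migration: Group 4 − 310 → 9342
Giving 2793 / 4128 / 7446 / 9342 / 14608 / 27818.
Period 3.
Births: 9342 × 0.183 = 1710
Group 2: 2793 × 0.968 = 2704
Group 3: 4128 × 0.938 = 3872
Group 4: 7446 × 0.927 = 6902
Group 5: 9342 × 0.957 = 8940
Group 6: 14608 × 0.917 + 27818 × 0.57 = 13396 + 15856 = 29252
Net migration: Group 4 − 310 → 6592
Giving 1710 / 2704 / 3872 / 6592 / 8940 / 29252.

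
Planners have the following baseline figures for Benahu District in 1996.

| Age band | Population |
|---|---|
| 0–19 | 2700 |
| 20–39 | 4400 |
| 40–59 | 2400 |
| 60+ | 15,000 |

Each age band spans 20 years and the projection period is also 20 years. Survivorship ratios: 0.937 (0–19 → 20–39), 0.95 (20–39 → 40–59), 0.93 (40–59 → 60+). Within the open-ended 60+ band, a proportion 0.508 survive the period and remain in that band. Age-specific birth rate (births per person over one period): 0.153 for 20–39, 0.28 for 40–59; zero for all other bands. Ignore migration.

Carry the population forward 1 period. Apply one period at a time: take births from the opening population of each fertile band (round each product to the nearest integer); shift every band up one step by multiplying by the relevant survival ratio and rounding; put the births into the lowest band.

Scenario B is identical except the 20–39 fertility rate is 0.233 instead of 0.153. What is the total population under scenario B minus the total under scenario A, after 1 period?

Numbering the groups 1..4 from youngest to oldest:
[period 1]
Births: 4400 × 0.153 = 673  |  2400 × 0.28 = 672 ⇒ total 1345
Group 2: 2700 × 0.937 = 2530
Group 3: 4400 × 0.95 = 4180
Group 4: 2400 × 0.93 + 15000 × 0.508 = 2232 + 7620 = 9852
→ [1345, 2530, 4180, 9852]
Scenario A total after 1 period: 17907
Scenario B projection —
[period 1]
Births: 4400 × 0.233 = 1025  |  2400 × 0.28 = 672 ⇒ total 1697
Group 2: 2700 × 0.937 = 2530
Group 3: 4400 × 0.95 = 4180
Group 4: 2400 × 0.93 + 15000 × 0.508 = 2232 + 7620 = 9852
→ [1697, 2530, 4180, 9852]
Scenario B total after 1 period: 18259
Difference B − A = 18259 − 17907 = 352

352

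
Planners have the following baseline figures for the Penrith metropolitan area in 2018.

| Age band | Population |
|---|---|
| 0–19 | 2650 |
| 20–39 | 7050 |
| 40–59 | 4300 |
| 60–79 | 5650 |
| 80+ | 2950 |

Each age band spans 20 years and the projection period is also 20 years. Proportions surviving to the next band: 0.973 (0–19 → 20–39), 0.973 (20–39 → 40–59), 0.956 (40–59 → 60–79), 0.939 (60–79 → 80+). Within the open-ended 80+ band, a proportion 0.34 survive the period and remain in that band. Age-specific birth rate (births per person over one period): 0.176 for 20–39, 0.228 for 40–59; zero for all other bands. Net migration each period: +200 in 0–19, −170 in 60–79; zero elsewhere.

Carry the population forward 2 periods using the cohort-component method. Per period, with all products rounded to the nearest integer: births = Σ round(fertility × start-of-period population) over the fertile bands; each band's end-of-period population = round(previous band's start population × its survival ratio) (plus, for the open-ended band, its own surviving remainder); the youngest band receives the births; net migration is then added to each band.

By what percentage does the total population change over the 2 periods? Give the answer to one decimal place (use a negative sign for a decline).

-14.5

After projecting period 1:
Births: 7050 × 0.176 = 1241  |  4300 × 0.228 = 980 ⇒ total 2221
20–39: 2650 × 0.973 = 2578
40–59: 7050 × 0.973 = 6860
60–79: 4300 × 0.956 = 4111
80+: 5650 × 0.939 + 2950 × 0.34 = 5305 + 1003 = 6308
Net migration: 0–19 + 200 → 2421; 60–79 − 170 → 3941
End of period: [2421, 2578, 6860, 3941, 6308]
After projecting period 2:
Births: 2578 × 0.176 = 454  |  6860 × 0.228 = 1564 ⇒ total 2018
20–39: 2421 × 0.973 = 2356
40–59: 2578 × 0.973 = 2508
60–79: 6860 × 0.956 = 6558
80+: 3941 × 0.939 + 6308 × 0.34 = 3701 + 2145 = 5846
Net migration: 0–19 + 200 → 2218; 60–79 − 170 → 6388
End of period: [2218, 2356, 2508, 6388, 5846]
Total: 22600 → 19316; change = -3284; percentage change = -14.5%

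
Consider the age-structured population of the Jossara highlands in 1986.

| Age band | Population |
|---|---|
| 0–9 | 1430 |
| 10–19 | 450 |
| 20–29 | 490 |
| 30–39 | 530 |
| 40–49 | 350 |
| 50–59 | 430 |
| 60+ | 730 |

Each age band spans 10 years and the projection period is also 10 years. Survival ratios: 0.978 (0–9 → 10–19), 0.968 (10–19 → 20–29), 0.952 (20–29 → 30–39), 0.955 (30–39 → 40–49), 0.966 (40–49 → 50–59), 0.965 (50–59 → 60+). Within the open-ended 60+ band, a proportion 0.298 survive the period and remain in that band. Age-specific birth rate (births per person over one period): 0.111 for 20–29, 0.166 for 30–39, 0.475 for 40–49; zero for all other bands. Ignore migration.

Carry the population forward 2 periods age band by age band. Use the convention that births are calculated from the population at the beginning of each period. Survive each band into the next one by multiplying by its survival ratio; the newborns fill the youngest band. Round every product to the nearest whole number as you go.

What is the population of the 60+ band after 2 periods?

515

Call the bands 1 to 7, youngest first.
Period 1:
Births: 490 × 0.111 = 54  |  530 × 0.166 = 88  |  350 × 0.475 = 166 → total 308
Band 2: 1430 × 0.978 = 1399
Band 3: 450 × 0.968 = 436
Band 4: 490 × 0.952 = 466
Band 5: 530 × 0.955 = 506
Band 6: 350 × 0.966 = 338
Band 7: 430 × 0.965 + 730 × 0.298 = 415 + 218 = 633
Giving 308 / 1399 / 436 / 466 / 506 / 338 / 633.
Period 2:
Births: 436 × 0.111 = 48  |  466 × 0.166 = 77  |  506 × 0.475 = 240 → total 365
Band 2: 308 × 0.978 = 301
Band 3: 1399 × 0.968 = 1354
Band 4: 436 × 0.952 = 415
Band 5: 466 × 0.955 = 445
Band 6: 506 × 0.966 = 489
Band 7: 338 × 0.965 + 633 × 0.298 = 326 + 189 = 515
Giving 365 / 301 / 1354 / 415 / 445 / 489 / 515.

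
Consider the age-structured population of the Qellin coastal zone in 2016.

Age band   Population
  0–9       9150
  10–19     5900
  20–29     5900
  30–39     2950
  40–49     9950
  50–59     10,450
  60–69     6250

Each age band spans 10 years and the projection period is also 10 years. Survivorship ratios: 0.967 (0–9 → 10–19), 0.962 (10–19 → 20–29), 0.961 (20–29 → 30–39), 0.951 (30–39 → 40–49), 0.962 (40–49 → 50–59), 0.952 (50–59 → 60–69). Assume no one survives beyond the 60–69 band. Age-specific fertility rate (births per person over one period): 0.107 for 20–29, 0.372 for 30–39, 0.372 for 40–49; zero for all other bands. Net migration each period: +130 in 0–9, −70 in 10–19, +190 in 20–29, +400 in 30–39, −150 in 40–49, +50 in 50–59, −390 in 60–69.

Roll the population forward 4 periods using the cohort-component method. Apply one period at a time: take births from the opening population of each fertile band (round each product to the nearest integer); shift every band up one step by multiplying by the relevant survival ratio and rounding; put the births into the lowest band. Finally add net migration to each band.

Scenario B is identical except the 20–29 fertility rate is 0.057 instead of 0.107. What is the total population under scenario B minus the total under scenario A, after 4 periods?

-1237

— Period 1 —
Births: 5900 * 0.107 = 631 ; 2950 * 0.372 = 1097 ; 9950 * 0.372 = 3701 → total 5429
10–19: 9150 * 0.967 = 8848
20–29: 5900 * 0.962 = 5676
30–39: 5900 * 0.961 = 5670
40–49: 2950 * 0.951 = 2805
50–59: 9950 * 0.962 = 9572
60–69: 10450 * 0.952 = 9948
Net migration: 0–9 + 130 → 5559; 10–19 − 70 → 8778; 20–29 + 190 → 5866; 30–39 + 400 → 6070; 40–49 − 150 → 2655; 50–59 + 50 → 9622; 60–69 − 390 → 9558
Population now: 0–9=5559, 10–19=8778, 20–29=5866, 30–39=6070, 40–49=2655, 50–59=9622, 60–69=9558
— Period 2 —
Births: 5866 * 0.107 = 628 ; 6070 * 0.372 = 2258 ; 2655 * 0.372 = 988 → total 3874
10–19: 5559 * 0.967 = 5376
20–29: 8778 * 0.962 = 8444
30–39: 5866 * 0.961 = 5637
40–49: 6070 * 0.951 = 5773
50–59: 2655 * 0.962 = 2554
60–69: 9622 * 0.952 = 9160
Net migration: 0–9 + 130 → 4004; 10–19 − 70 → 5306; 20–29 + 190 → 8634; 30–39 + 400 → 6037; 40–49 − 150 → 5623; 50–59 + 50 → 2604; 60–69 − 390 → 8770
Population now: 0–9=4004, 10–19=5306, 20–29=8634, 30–39=6037, 40–49=5623, 50–59=2604, 60–69=8770
— Period 3 —
Births: 8634 * 0.107 = 924 ; 6037 * 0.372 = 2246 ; 5623 * 0.372 = 2092 → total 5262
10–19: 4004 * 0.967 = 3872
20–29: 5306 * 0.962 = 5104
30–39: 8634 * 0.961 = 8297
40–49: 6037 * 0.951 = 5741
50–59: 5623 * 0.962 = 5409
60–69: 2604 * 0.952 = 2479
Net migration: 0–9 + 130 → 5392; 10–19 − 70 → 3802; 20–29 + 190 → 5294; 30–39 + 400 → 8697; 40–49 − 150 → 5591; 50–59 + 50 → 5459; 60–69 − 390 → 2089
Population now: 0–9=5392, 10–19=3802, 20–29=5294, 30–39=8697, 40–49=5591, 50–59=5459, 60–69=2089
— Period 4 —
Births: 5294 * 0.107 = 566 ; 8697 * 0.372 = 3235 ; 5591 * 0.372 = 2080 → total 5881
10–19: 5392 * 0.967 = 5214
20–29: 3802 * 0.962 = 3658
30–39: 5294 * 0.961 = 5088
40–49: 8697 * 0.951 = 8271
50–59: 5591 * 0.962 = 5379
60–69: 5459 * 0.952 = 5197
Net migration: 0–9 + 130 → 6011; 10–19 − 70 → 5144; 20–29 + 190 → 3848; 30–39 + 400 → 5488; 40–49 − 150 → 8121; 50–59 + 50 → 5429; 60–69 − 390 → 4807
Population now: 0–9=6011, 10–19=5144, 20–29=3848, 30–39=5488, 40–49=8121, 50–59=5429, 60–69=4807
Scenario A total after 4 periods: 38848
Scenario B projection —
— Period 1 —
Births: 5900 * 0.057 = 336 ; 2950 * 0.372 = 1097 ; 9950 * 0.372 = 3701 → total 5134
10–19: 9150 * 0.967 = 8848
20–29: 5900 * 0.962 = 5676
30–39: 5900 * 0.961 = 5670
40–49: 2950 * 0.951 = 2805
50–59: 9950 * 0.962 = 9572
60–69: 10450 * 0.952 = 9948
Net migration: 0–9 + 130 → 5264; 10–19 − 70 → 8778; 20–29 + 190 → 5866; 30–39 + 400 → 6070; 40–49 − 150 → 2655; 50–59 + 50 → 9622; 60–69 − 390 → 9558
Population now: 0–9=5264, 10–19=8778, 20–29=5866, 30–39=6070, 40–49=2655, 50–59=9622, 60–69=9558
— Period 2 —
Births: 5866 * 0.057 = 334 ; 6070 * 0.372 = 2258 ; 2655 * 0.372 = 988 → total 3580
10–19: 5264 * 0.967 = 5090
20–29: 8778 * 0.962 = 8444
30–39: 5866 * 0.961 = 5637
40–49: 6070 * 0.951 = 5773
50–59: 2655 * 0.962 = 2554
60–69: 9622 * 0.952 = 9160
Net migration: 0–9 + 130 → 3710; 10–19 − 70 → 5020; 20–29 + 190 → 8634; 30–39 + 400 → 6037; 40–49 − 150 → 5623; 50–59 + 50 → 2604; 60–69 − 390 → 8770
Population now: 0–9=3710, 10–19=5020, 20–29=8634, 30–39=6037, 40–49=5623, 50–59=2604, 60–69=8770
— Period 3 —
Births: 8634 * 0.057 = 492 ; 6037 * 0.372 = 2246 ; 5623 * 0.372 = 2092 → total 4830
10–19: 3710 * 0.967 = 3588
20–29: 5020 * 0.962 = 4829
30–39: 8634 * 0.961 = 8297
40–49: 6037 * 0.951 = 5741
50–59: 5623 * 0.962 = 5409
60–69: 2604 * 0.952 = 2479
Net migration: 0–9 + 130 → 4960; 10–19 − 70 → 3518; 20–29 + 190 → 5019; 30–39 + 400 → 8697; 40–49 − 150 → 5591; 50–59 + 50 → 5459; 60–69 − 390 → 2089
Population now: 0–9=4960, 10–19=3518, 20–29=5019, 30–39=8697, 40–49=5591, 50–59=5459, 60–69=2089
— Period 4 —
Births: 5019 * 0.057 = 286 ; 8697 * 0.372 = 3235 ; 5591 * 0.372 = 2080 → total 5601
10–19: 4960 * 0.967 = 4796
20–29: 3518 * 0.962 = 3384
30–39: 5019 * 0.961 = 4823
40–49: 8697 * 0.951 = 8271
50–59: 5591 * 0.962 = 5379
60–69: 5459 * 0.952 = 5197
Net migration: 0–9 + 130 → 5731; 10–19 − 70 → 4726; 20–29 + 190 → 3574; 30–39 + 400 → 5223; 40–49 − 150 → 8121; 50–59 + 50 → 5429; 60–69 − 390 → 4807
Population now: 0–9=5731, 10–19=4726, 20–29=3574, 30–39=5223, 40–49=8121, 50–59=5429, 60–69=4807
Scenario B total after 4 periods: 37611
Difference B − A = 37611 − 38848 = -1237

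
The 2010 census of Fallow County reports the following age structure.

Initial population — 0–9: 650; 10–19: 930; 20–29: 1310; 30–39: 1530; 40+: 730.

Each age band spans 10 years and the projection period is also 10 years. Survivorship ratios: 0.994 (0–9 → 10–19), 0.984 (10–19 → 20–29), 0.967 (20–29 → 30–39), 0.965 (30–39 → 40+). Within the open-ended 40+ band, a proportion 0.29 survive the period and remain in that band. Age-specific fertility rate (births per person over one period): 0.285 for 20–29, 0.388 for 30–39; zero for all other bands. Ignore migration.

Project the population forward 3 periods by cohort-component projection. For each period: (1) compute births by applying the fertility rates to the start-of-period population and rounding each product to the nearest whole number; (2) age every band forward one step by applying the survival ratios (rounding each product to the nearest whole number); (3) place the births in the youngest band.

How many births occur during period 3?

Period 1.
Births: 1310 * 0.285 = 373, 1530 * 0.388 = 594 → total 967
10–19: 650 * 0.994 = 646
20–29: 930 * 0.984 = 915
30–39: 1310 * 0.967 = 1267
40+: 1530 * 0.965 + 730 * 0.29 = 1476 + 212 = 1688
→ [967, 646, 915, 1267, 1688]
Period 2.
Births: 915 * 0.285 = 261, 1267 * 0.388 = 492 → total 753
10–19: 967 * 0.994 = 961
20–29: 646 * 0.984 = 636
30–39: 915 * 0.967 = 885
40+: 1267 * 0.965 + 1688 * 0.29 = 1223 + 490 = 1713
→ [753, 961, 636, 885, 1713]
Period 3.
Births: 636 * 0.285 = 181, 885 * 0.388 = 343 → total 524
10–19: 753 * 0.994 = 748
20–29: 961 * 0.984 = 946
30–39: 636 * 0.967 = 615
40+: 885 * 0.965 + 1713 * 0.29 = 854 + 497 = 1351
→ [524, 748, 946, 615, 1351]

524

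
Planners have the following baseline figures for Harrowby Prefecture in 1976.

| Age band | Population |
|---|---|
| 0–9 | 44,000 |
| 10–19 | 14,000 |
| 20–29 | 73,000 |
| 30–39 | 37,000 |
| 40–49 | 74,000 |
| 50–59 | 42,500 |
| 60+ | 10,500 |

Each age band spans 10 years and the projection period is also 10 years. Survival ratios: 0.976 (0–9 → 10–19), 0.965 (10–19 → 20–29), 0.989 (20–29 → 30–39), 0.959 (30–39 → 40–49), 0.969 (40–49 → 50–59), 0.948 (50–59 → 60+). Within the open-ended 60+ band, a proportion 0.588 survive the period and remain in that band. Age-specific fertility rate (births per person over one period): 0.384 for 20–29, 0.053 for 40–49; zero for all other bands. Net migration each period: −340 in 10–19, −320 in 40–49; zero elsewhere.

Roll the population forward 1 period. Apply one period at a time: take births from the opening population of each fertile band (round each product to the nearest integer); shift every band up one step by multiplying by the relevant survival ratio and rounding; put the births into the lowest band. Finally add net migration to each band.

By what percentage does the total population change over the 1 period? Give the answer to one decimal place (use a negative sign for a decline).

6.3

Let band 1 be 0–9 through band 7 = 60+.
Period 1:
Births: 73000 × 0.384 = 28032  |  74000 × 0.053 = 3922 ⇒ total 31954
Band 2: 44000 × 0.976 = 42944
Band 3: 14000 × 0.965 = 13510
Band 4: 73000 × 0.989 = 72197
Band 5: 37000 × 0.959 = 35483
Band 6: 74000 × 0.969 = 71706
Band 7: 42500 × 0.948 + 10500 × 0.588 = 40290 + 6174 = 46464
Net migration: Band 2 − 340 → 42604; Band 5 − 320 → 35163
Giving 31954 / 42604 / 13510 / 72197 / 35163 / 71706 / 46464.
Total: 295000 → 313598; change = 18598; percentage change = 6.3%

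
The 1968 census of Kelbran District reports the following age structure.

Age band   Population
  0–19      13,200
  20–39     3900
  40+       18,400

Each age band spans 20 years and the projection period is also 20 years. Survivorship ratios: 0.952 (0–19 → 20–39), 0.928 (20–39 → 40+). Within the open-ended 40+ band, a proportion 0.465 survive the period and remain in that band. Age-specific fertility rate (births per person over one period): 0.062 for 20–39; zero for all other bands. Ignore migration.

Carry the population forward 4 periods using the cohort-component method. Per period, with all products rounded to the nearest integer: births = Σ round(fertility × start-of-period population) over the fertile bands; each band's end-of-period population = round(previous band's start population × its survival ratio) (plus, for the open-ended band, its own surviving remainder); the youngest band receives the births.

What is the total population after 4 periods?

Call the bands 1 to 3, youngest first.
— Period 1 —
Births: 3900 * 0.062 = 242
Band 2: 13200 * 0.952 = 12566
Band 3: 3900 * 0.928 + 18400 * 0.465 = 3619 + 8556 = 12175
Population now: 0–19=242, 20–39=12566, 40+=12175
— Period 2 —
Births: 12566 * 0.062 = 779
Band 2: 242 * 0.952 = 230
Band 3: 12566 * 0.928 + 12175 * 0.465 = 11661 + 5661 = 17322
Population now: 0–19=779, 20–39=230, 40+=17322
— Period 3 —
Births: 230 * 0.062 = 14
Band 2: 779 * 0.952 = 742
Band 3: 230 * 0.928 + 17322 * 0.465 = 213 + 8055 = 8268
Population now: 0–19=14, 20–39=742, 40+=8268
— Period 4 —
Births: 742 * 0.062 = 46
Band 2: 14 * 0.952 = 13
Band 3: 742 * 0.928 + 8268 * 0.465 = 689 + 3845 = 4534
Population now: 0–19=46, 20–39=13, 40+=4534
Total after period 4: 46 + 13 + 4534 = 4593

4593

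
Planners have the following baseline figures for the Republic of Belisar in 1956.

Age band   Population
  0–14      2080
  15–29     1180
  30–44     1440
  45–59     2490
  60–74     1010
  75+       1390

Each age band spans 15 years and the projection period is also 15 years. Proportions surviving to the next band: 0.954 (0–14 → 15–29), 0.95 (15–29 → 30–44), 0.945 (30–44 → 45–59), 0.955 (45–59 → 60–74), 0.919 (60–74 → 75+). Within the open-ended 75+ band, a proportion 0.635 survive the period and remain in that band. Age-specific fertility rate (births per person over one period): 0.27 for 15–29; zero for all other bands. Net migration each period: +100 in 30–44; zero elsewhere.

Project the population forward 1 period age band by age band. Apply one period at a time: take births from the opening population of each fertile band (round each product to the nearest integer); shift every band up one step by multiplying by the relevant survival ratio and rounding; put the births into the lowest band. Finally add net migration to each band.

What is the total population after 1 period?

Period 1:
Births: 1180 × 0.27 = 319
15–29: 2080 × 0.954 = 1984
30–44: 1180 × 0.95 = 1121
45–59: 1440 × 0.945 = 1361
60–74: 2490 × 0.955 = 2378
75+: 1010 × 0.919 + 1390 × 0.635 = 928 + 883 = 1811
Net migration: 30–44 + 100 → 1221
Population now: 0–14=319, 15–29=1984, 30–44=1221, 45–59=1361, 60–74=2378, 75+=1811
Total after period 1: 319 + 1984 + 1221 + 1361 + 2378 + 1811 = 9074

9074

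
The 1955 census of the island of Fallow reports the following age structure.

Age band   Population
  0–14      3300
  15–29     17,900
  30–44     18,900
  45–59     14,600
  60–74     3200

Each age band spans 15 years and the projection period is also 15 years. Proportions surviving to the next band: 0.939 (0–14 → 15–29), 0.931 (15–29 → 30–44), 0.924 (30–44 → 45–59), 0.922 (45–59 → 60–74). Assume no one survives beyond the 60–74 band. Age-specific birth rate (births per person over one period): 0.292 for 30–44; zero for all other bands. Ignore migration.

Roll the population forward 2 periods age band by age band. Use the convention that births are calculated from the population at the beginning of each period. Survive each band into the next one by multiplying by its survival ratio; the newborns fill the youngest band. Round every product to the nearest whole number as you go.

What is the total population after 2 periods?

Numbering the groups 1..5 from youngest to oldest:
[period 1]
Births: 18900 × 0.292 = 5519
Group 2: 3300 × 0.939 = 3099
Group 3: 17900 × 0.931 = 16665
Group 4: 18900 × 0.924 = 17464
Group 5: 14600 × 0.922 = 13461
Giving 5519 / 3099 / 16665 / 17464 / 13461.
[period 2]
Births: 16665 × 0.292 = 4866
Group 2: 5519 × 0.939 = 5182
Group 3: 3099 × 0.931 = 2885
Group 4: 16665 × 0.924 = 15398
Group 5: 17464 × 0.922 = 16102
Giving 4866 / 5182 / 2885 / 15398 / 16102.
Total after period 2: 4866 + 5182 + 2885 + 15398 + 16102 = 44433

44433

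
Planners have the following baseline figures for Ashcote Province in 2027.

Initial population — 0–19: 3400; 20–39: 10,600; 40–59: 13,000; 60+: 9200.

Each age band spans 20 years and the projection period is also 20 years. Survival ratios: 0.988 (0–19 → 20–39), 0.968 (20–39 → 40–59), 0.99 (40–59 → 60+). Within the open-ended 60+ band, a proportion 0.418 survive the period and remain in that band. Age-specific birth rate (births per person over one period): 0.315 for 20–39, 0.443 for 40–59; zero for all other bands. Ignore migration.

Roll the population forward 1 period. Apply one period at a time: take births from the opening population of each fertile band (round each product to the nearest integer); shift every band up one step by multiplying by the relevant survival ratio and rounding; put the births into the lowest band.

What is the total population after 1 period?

39434

Numbering the groups 1..4 from youngest to oldest:
[period 1]
Births: 10600 × 0.315 = 3339 ; 13000 × 0.443 = 5759 ⇒ total 9098
Group 2: 3400 × 0.988 = 3359
Group 3: 10600 × 0.968 = 10261
Group 4: 13000 × 0.99 + 9200 × 0.418 = 12870 + 3846 = 16716
→ [9098, 3359, 10261, 16716]
Total after period 1: 9098 + 3359 + 10261 + 16716 = 39434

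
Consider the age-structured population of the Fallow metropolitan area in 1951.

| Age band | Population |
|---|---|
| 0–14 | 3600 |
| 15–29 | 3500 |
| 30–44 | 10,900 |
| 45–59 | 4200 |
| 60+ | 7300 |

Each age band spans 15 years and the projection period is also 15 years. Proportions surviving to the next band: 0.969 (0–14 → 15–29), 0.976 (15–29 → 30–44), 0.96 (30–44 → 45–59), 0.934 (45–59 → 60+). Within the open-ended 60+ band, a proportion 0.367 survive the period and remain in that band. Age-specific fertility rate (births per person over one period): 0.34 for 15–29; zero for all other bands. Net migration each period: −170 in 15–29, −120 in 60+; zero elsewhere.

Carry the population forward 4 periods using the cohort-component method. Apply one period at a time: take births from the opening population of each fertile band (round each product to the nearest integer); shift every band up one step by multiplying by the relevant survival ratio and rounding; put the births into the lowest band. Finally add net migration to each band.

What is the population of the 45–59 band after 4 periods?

921

[period 1]
Births: 3500 × 0.34 = 1190
15–29: 3600 × 0.969 = 3488
30–44: 3500 × 0.976 = 3416
45–59: 10900 × 0.96 = 10464
60+: 4200 × 0.934 + 7300 × 0.367 = 3923 + 2679 = 6602
Net migration: 15–29 − 170 → 3318; 60+ − 120 → 6482
Giving 1190 / 3318 / 3416 / 10464 / 6482.
[period 2]
Births: 3318 × 0.34 = 1128
15–29: 1190 × 0.969 = 1153
30–44: 3318 × 0.976 = 3238
45–59: 3416 × 0.96 = 3279
60+: 10464 × 0.934 + 6482 × 0.367 = 9773 + 2379 = 12152
Net migration: 15–29 − 170 → 983; 60+ − 120 → 12032
Giving 1128 / 983 / 3238 / 3279 / 12032.
[period 3]
Births: 983 × 0.34 = 334
15–29: 1128 × 0.969 = 1093
30–44: 983 × 0.976 = 959
45–59: 3238 × 0.96 = 3108
60+: 3279 × 0.934 + 12032 × 0.367 = 3063 + 4416 = 7479
Net migration: 15–29 − 170 → 923; 60+ − 120 → 7359
Giving 334 / 923 / 959 / 3108 / 7359.
[period 4]
Births: 923 × 0.34 = 314
15–29: 334 × 0.969 = 324
30–44: 923 × 0.976 = 901
45–59: 959 × 0.96 = 921
60+: 3108 × 0.934 + 7359 × 0.367 = 2903 + 2701 = 5604
Net migration: 15–29 − 170 → 154; 60+ − 120 → 5484
Giving 314 / 154 / 901 / 921 / 5484.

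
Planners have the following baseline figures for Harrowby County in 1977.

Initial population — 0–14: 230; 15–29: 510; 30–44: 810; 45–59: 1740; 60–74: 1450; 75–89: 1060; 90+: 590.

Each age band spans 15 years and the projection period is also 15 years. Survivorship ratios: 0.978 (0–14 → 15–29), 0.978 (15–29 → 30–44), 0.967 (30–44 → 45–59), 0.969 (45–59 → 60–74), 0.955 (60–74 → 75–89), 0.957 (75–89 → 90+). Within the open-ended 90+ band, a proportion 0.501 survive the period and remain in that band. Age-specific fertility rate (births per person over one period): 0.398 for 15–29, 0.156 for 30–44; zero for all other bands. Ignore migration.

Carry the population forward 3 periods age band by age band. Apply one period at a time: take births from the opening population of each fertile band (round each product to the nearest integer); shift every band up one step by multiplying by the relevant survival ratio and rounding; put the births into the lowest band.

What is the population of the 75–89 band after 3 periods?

Period 1:
Births: 510 × 0.398 = 203, 810 × 0.156 = 126 → 329
15–29: 230 × 0.978 = 225
30–44: 510 × 0.978 = 499
45–59: 810 × 0.967 = 783
60–74: 1740 × 0.969 = 1686
75–89: 1450 × 0.955 = 1385
90+: 1060 × 0.957 + 590 × 0.501 = 1014 + 296 = 1310
Population now: 0–14=329, 15–29=225, 30–44=499, 45–59=783, 60–74=1686, 75–89=1385, 90+=1310
Period 2:
Births: 225 × 0.398 = 90, 499 × 0.156 = 78 → 168
15–29: 329 × 0.978 = 322
30–44: 225 × 0.978 = 220
45–59: 499 × 0.967 = 483
60–74: 783 × 0.969 = 759
75–89: 1686 × 0.955 = 1610
90+: 1385 × 0.957 + 1310 × 0.501 = 1325 + 656 = 1981
Population now: 0–14=168, 15–29=322, 30–44=220, 45–59=483, 60–74=759, 75–89=1610, 90+=1981
Period 3:
Births: 322 × 0.398 = 128, 220 × 0.156 = 34 → 162
15–29: 168 × 0.978 = 164
30–44: 322 × 0.978 = 315
45–59: 220 × 0.967 = 213
60–74: 483 × 0.969 = 468
75–89: 759 × 0.955 = 725
90+: 1610 × 0.957 + 1981 × 0.501 = 1541 + 992 = 2533
Population now: 0–14=162, 15–29=164, 30–44=315, 45–59=213, 60–74=468, 75–89=725, 90+=2533

725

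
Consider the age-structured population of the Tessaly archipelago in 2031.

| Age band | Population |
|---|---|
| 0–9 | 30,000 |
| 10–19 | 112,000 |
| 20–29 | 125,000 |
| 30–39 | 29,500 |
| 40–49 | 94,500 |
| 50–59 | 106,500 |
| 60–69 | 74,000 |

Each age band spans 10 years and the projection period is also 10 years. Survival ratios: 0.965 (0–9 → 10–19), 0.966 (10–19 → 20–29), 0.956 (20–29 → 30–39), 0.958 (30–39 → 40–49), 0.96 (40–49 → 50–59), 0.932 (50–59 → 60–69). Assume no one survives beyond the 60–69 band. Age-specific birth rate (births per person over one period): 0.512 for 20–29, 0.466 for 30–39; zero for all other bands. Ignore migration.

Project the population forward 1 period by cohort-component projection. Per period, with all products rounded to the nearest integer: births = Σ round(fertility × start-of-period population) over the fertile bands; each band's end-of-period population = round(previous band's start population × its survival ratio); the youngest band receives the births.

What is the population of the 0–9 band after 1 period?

77747

Numbering the bands 1..7 from youngest to oldest:
[period 1]
Births: 125000 × 0.512 = 64000, 29500 × 0.466 = 13747 ⇒ total 77747
Band 2: 30000 × 0.965 = 28950
Band 3: 112000 × 0.966 = 108192
Band 4: 125000 × 0.956 = 119500
Band 5: 29500 × 0.958 = 28261
Band 6: 94500 × 0.96 = 90720
Band 7: 106500 × 0.932 = 99258
Giving 77747 / 28950 / 108192 / 119500 / 28261 / 90720 / 99258.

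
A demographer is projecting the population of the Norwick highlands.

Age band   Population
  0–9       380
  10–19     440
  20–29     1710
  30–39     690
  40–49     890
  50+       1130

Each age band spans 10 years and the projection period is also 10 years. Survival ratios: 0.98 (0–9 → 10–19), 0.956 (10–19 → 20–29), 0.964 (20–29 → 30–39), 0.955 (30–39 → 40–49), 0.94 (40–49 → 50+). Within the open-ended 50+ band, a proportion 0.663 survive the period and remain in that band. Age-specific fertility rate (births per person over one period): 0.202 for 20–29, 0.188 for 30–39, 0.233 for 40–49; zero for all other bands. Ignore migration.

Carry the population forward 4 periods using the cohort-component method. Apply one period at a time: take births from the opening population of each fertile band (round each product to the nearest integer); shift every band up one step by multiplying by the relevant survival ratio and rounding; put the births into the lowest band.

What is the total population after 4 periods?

4327

Period 1.
Births: 1710 × 0.202 = 345, 690 × 0.188 = 130, 890 × 0.233 = 207 — total 682
10–19: 380 × 0.98 = 372
20–29: 440 × 0.956 = 421
30–39: 1710 × 0.964 = 1648
40–49: 690 × 0.955 = 659
50+: 890 × 0.94 + 1130 × 0.663 = 837 + 749 = 1586
Population now: 0–9=682, 10–19=372, 20–29=421, 30–39=1648, 40–49=659, 50+=1586
Period 2.
Births: 421 × 0.202 = 85, 1648 × 0.188 = 310, 659 × 0.233 = 154 — total 549
10–19: 682 × 0.98 = 668
20–29: 372 × 0.956 = 356
30–39: 421 × 0.964 = 406
40–49: 1648 × 0.955 = 1574
50+: 659 × 0.94 + 1586 × 0.663 = 619 + 1052 = 1671
Population now: 0–9=549, 10–19=668, 20–29=356, 30–39=406, 40–49=1574, 50+=1671
Period 3.
Births: 356 × 0.202 = 72, 406 × 0.188 = 76, 1574 × 0.233 = 367 — total 515
10–19: 549 × 0.98 = 538
20–29: 668 × 0.956 = 639
30–39: 356 × 0.964 = 343
40–49: 406 × 0.955 = 388
50+: 1574 × 0.94 + 1671 × 0.663 = 1480 + 1108 = 2588
Population now: 0–9=515, 10–19=538, 20–29=639, 30–39=343, 40–49=388, 50+=2588
Period 4.
Births: 639 × 0.202 = 129, 343 × 0.188 = 64, 388 × 0.233 = 90 — total 283
10–19: 515 × 0.98 = 505
20–29: 538 × 0.956 = 514
30–39: 639 × 0.964 = 616
40–49: 343 × 0.955 = 328
50+: 388 × 0.94 + 2588 × 0.663 = 365 + 1716 = 2081
Population now: 0–9=283, 10–19=505, 20–29=514, 30–39=616, 40–49=328, 50+=2081
Total after period 4: 283 + 505 + 514 + 616 + 328 + 2081 = 4327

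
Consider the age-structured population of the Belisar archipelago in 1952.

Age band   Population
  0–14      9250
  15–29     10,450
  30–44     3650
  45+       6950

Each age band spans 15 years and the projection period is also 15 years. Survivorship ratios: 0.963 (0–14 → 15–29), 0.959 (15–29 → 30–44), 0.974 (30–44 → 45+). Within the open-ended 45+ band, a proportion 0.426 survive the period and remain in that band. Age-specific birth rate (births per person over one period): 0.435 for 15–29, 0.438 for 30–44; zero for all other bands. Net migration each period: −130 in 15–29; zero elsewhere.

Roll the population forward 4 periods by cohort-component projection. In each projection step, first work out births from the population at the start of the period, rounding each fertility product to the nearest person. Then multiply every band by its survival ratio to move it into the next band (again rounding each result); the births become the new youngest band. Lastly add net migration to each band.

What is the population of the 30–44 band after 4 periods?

7455

Period 1:
Births: 10450 × 0.435 = 4546  |  3650 × 0.438 = 1599 → total 6145
15–29: 9250 × 0.963 = 8908
30–44: 10450 × 0.959 = 10022
45+: 3650 × 0.974 + 6950 × 0.426 = 3555 + 2961 = 6516
Net migration: 15–29 − 130 → 8778
Population now: 0–14=6145, 15–29=8778, 30–44=10022, 45+=6516
Period 2:
Births: 8778 × 0.435 = 3818  |  10022 × 0.438 = 4390 → total 8208
15–29: 6145 × 0.963 = 5918
30–44: 8778 × 0.959 = 8418
45+: 10022 × 0.974 + 6516 × 0.426 = 9761 + 2776 = 12537
Net migration: 15–29 − 130 → 5788
Population now: 0–14=8208, 15–29=5788, 30–44=8418, 45+=12537
Period 3:
Births: 5788 × 0.435 = 2518  |  8418 × 0.438 = 3687 → total 6205
15–29: 8208 × 0.963 = 7904
30–44: 5788 × 0.959 = 5551
45+: 8418 × 0.974 + 12537 × 0.426 = 8199 + 5341 = 13540
Net migration: 15–29 − 130 → 7774
Population now: 0–14=6205, 15–29=7774, 30–44=5551, 45+=13540
Period 4:
Births: 7774 × 0.435 = 3382  |  5551 × 0.438 = 2431 → total 5813
15–29: 6205 × 0.963 = 5975
30–44: 7774 × 0.959 = 7455
45+: 5551 × 0.974 + 13540 × 0.426 = 5407 + 5768 = 11175
Net migration: 15–29 − 130 → 5845
Population now: 0–14=5813, 15–29=5845, 30–44=7455, 45+=11175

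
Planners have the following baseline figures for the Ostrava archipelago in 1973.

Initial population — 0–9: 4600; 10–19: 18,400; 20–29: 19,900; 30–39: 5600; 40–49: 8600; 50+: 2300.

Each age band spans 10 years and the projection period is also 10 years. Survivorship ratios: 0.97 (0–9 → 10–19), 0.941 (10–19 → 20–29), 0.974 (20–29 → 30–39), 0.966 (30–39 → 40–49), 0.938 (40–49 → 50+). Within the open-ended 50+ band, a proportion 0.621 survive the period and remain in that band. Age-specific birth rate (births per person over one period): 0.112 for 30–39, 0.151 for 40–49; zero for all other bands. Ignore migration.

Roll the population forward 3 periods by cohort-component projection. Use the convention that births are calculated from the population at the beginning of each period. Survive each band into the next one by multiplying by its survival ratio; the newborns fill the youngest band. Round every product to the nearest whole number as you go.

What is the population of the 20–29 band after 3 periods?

— Period 1 —
Births: 5600 * 0.112 = 627 ; 8600 * 0.151 = 1299 → total 1926
10–19: 4600 * 0.97 = 4462
20–29: 18400 * 0.941 = 17314
30–39: 19900 * 0.974 = 19383
40–49: 5600 * 0.966 = 5410
50+: 8600 * 0.938 + 2300 * 0.621 = 8067 + 1428 = 9495
→ [1926, 4462, 17314, 19383, 5410, 9495]
— Period 2 —
Births: 19383 * 0.112 = 2171 ; 5410 * 0.151 = 817 → total 2988
10–19: 1926 * 0.97 = 1868
20–29: 4462 * 0.941 = 4199
30–39: 17314 * 0.974 = 16864
40–49: 19383 * 0.966 = 18724
50+: 5410 * 0.938 + 9495 * 0.621 = 5075 + 5896 = 10971
→ [2988, 1868, 4199, 16864, 18724, 10971]
— Period 3 —
Births: 16864 * 0.112 = 1889 ; 18724 * 0.151 = 2827 → total 4716
10–19: 2988 * 0.97 = 2898
20–29: 1868 * 0.941 = 1758
30–39: 4199 * 0.974 = 4090
40–49: 16864 * 0.966 = 16291
50+: 18724 * 0.938 + 10971 * 0.621 = 17563 + 6813 = 24376
→ [4716, 2898, 1758, 4090, 16291, 24376]

1758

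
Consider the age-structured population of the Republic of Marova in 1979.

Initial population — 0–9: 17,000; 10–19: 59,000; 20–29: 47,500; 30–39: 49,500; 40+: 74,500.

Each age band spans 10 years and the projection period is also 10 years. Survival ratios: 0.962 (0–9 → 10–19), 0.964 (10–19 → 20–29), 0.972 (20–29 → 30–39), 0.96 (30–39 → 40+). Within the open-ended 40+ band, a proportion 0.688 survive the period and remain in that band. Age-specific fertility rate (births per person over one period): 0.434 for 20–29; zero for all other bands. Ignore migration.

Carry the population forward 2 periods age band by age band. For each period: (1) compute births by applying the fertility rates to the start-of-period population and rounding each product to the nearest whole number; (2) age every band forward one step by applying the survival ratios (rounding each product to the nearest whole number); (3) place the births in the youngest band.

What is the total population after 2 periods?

(Groups numbered youngest = 1 to oldest = 5.)
— Period 1 —
Births: 47500 × 0.434 = 20615
Group 2: 17000 × 0.962 = 16354
Group 3: 59000 × 0.964 = 56876
Group 4: 47500 × 0.972 = 46170
Group 5: 49500 × 0.96 + 74500 × 0.688 = 47520 + 51256 = 98776
Giving 20615 / 16354 / 56876 / 46170 / 98776.
— Period 2 —
Births: 56876 × 0.434 = 24684
Group 2: 20615 × 0.962 = 19832
Group 3: 16354 × 0.964 = 15765
Group 4: 56876 × 0.972 = 55283
Group 5: 46170 × 0.96 + 98776 × 0.688 = 44323 + 67958 = 112281
Giving 24684 / 19832 / 15765 / 55283 / 112281.
Total after period 2: 24684 + 19832 + 15765 + 55283 + 112281 = 227845

227845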